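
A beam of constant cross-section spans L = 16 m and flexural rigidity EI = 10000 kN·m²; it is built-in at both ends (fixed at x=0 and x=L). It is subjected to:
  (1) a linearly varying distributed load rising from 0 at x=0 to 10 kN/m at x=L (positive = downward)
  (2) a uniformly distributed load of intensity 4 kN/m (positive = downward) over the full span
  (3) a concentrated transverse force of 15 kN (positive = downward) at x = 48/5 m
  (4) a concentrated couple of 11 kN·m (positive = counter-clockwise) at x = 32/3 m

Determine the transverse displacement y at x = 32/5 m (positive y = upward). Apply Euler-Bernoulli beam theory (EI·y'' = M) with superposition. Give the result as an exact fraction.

y(32/5) = -583712/3515625 m

Load 1 — triangular load w₀=10 kN/m (0→w₀ over full span):
  y_1 = -w₀x²(L-x)²(x+2L)/(120LEI) = -10·(32/5)²·(16-(32/5))²·((32/5)+2·16)/(120·16·10000) = -147456/1953125 m
Load 2 — uniform load w=4 kN/m over full span:
  y_2 = -wx²(L-x)²/(24EI) = -4·(32/5)²·(16-(32/5))²/(24·10000) = -24576/390625 m
Load 3 — point force P=15 kN at a=48/5 m (b=L-a=32/5):
  y_3 = -Pb²x²(3aL-(3a+b)x)/(6L³EI)  [x≤a] = -15·(32/5)²·(32/5)²·(3·(48/5)·16-(3·(48/5)+(32/5))·(32/5))/(6·16³·10000) = -47104/1953125 m
Load 4 — applied couple M₀=11 kN·m at a=32/3 m (b=L-a=16/3):
  y_4 = (R_Ax³/6 - M_Ax²/2)/EI  [x≤a] with R_A=11/12, M_A=11/3 = ((11/12)·(32/5)³/6 - (11/3)·(32/5)²/2)/10000 = -2464/703125 m
Superposition: y = Σ y_i = -583712/3515625 m ≈ -0.166034 m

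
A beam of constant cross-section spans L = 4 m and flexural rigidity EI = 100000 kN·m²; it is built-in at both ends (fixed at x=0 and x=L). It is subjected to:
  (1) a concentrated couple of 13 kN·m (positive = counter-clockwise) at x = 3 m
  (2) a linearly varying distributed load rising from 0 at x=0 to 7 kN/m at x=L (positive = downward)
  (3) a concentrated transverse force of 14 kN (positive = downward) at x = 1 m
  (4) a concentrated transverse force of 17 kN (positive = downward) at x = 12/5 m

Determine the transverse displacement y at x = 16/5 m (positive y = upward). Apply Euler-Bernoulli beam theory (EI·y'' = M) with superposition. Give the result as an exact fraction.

y(16/5) = -469609/9375000000 m

Load 1 — applied couple M₀=13 kN·m at a=3 m (b=L-a=1):
  y_1 = (R_Ax³/6 - M_Ax²/2 - M₀(x-a)²/2)/EI  [x>a] with R_A=117/32, M_A=65/16 = ((117/32)·(16/5)³/6 - (65/16)·(16/5)²/2 - 13·((16/5)-3)²/2)/100000 = -273/25000000 m
Load 2 — triangular load w₀=7 kN/m (0→w₀ over full span):
  y_2 = -w₀x²(L-x)²(x+2L)/(120LEI) = -7·(16/5)²·(4-(16/5))²·((16/5)+2·4)/(120·4·100000) = -1568/146484375 m
Load 3 — point force P=14 kN at a=1 m (b=L-a=3):
  y_3 = -Pa²(L-x)²(3bL-(3b+a)(L-x))/(6L³EI)  [x>a] = -14·1²·(4-(16/5))²·(3·3·4-(3·3+1)·(4-(16/5)))/(6·4³·100000) = -49/7500000 m
Load 4 — point force P=17 kN at a=12/5 m (b=L-a=8/5):
  y_4 = -Pa²(L-x)²(3bL-(3b+a)(L-x))/(6L³EI)  [x>a] = -17·(12/5)²·(4-(16/5))²·(3·(8/5)·4-(3·(8/5)+(12/5))·(4-(16/5)))/(6·4³·100000) = -1071/48828125 m
Superposition: y = Σ y_i = -469609/9375000000 m ≈ -0.000050 m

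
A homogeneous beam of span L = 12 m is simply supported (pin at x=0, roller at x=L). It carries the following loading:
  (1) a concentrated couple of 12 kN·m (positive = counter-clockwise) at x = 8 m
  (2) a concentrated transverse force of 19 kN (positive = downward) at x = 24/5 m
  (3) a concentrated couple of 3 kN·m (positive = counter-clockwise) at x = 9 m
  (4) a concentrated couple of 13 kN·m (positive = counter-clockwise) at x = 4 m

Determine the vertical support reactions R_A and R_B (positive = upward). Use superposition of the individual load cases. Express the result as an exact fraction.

R_A = 206/15 kN, R_B = 79/15 kN

Load 1 — applied couple M₀=12 kN·m at a=8 m (b=L-a=4):
  R_A = M₀/L = 12/12 = 1 kN
  R_B = -M₀/L = -12/12 = -1 kN
Load 2 — point force P=19 kN at a=24/5 m (b=L-a=36/5):
  R_A = Pb/L = 19·(36/5)/12 = 57/5 kN
  R_B = Pa/L = 19·(24/5)/12 = 38/5 kN
Load 3 — applied couple M₀=3 kN·m at a=9 m (b=L-a=3):
  R_A = M₀/L = 3/12 = 1/4 kN
  R_B = -M₀/L = -3/12 = -1/4 kN
Load 4 — applied couple M₀=13 kN·m at a=4 m (b=L-a=8):
  R_A = M₀/L = 13/12 kN
  R_B = -M₀/L = -13/12 kN
Superposition: R_A = 206/15 kN, R_B = 79/15 kN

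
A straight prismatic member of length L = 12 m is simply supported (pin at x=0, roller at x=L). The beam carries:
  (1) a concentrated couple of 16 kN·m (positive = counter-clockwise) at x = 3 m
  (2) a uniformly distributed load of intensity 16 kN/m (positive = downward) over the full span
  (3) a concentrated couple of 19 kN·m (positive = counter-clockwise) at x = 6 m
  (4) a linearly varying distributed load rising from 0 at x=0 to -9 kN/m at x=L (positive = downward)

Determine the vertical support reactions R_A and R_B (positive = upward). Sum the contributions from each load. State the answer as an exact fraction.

Load 1 — applied couple M₀=16 kN·m at a=3 m (b=L-a=9):
  R_A = M₀/L = 16/12 = 4/3 kN
  R_B = -M₀/L = -16/12 = -4/3 kN
Load 2 — uniform load w=16 kN/m over full span:
  R_A = wL/2 = 16·12/2 = 96 kN
  R_B = wL/2 = 16·12/2 = 96 kN
Load 3 — applied couple M₀=19 kN·m at a=6 m (b=L-a=6):
  R_A = M₀/L = 19/12 kN
  R_B = -M₀/L = -19/12 kN
Load 4 — triangular load w₀=-9 kN/m (0→w₀ over full span):
  R_A = w₀L/6 = (-9)·12/6 = -18 kN
  R_B = w₀L/3 = (-9)·12/3 = -36 kN
Superposition: R_A = 971/12 kN, R_B = 685/12 kN

R_A = 971/12 kN, R_B = 685/12 kN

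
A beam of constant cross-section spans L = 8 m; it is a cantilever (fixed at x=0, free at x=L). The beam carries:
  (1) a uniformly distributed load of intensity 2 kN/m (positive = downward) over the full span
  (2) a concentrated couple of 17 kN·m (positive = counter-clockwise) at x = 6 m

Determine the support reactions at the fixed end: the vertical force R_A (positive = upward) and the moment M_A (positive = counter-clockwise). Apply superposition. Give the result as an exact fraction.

R_A = 16 kN, M_A = 47 kN·m

Load 1 — uniform load w=2 kN/m over full span:
  R_A = wL = 2·8 = 16 kN
  M_A = wL²/2 = 2·8²/2 = 64 kN·m
Load 2 — applied couple M₀=17 kN·m at a=6 m (b=L-a=2):
  R_A = 0 kN
  M_A = -M₀ = -17 kN·m
Superposition: R_A = 16 kN, M_A = 47 kN·m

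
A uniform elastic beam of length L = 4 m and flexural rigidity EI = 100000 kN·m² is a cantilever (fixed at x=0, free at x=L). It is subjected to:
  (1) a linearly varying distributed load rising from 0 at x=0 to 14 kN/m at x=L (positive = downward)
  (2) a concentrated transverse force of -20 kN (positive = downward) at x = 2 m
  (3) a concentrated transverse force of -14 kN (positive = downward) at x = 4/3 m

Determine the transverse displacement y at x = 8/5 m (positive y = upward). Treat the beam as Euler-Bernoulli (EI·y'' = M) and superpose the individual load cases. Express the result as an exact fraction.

Load 1 — triangular load w₀=14 kN/m (0→w₀ over full span):
  y_1 = (w₀Lx³/12-w₀L²x²/6-w₀x⁵/(120L))/EI = (14·4·(8/5)³/12-14·4²·(8/5)²/6-14·(8/5)⁵/(120·4))/100000 = -112448/146484375 m
Load 2 — point force P=-20 kN at a=2 m (b=L-a=2):
  y_2 = -Px²(3a-x)/(6EI)  [x≤a] = -(-20)·(8/5)²·(3·2-(8/5))/(6·100000) = 88/234375 m
Load 3 — point force P=-14 kN at a=4/3 m (b=L-a=8/3):
  y_3 = -Pa²(3x-a)/(6EI)  [x>a] = -(-14)·(4/3)²·(3·(8/5)-(4/3))/(6·100000) = 182/1265625 m
Superposition: y = Σ y_i = -982346/3955078125 m ≈ -0.000248 m

y(8/5) = -982346/3955078125 m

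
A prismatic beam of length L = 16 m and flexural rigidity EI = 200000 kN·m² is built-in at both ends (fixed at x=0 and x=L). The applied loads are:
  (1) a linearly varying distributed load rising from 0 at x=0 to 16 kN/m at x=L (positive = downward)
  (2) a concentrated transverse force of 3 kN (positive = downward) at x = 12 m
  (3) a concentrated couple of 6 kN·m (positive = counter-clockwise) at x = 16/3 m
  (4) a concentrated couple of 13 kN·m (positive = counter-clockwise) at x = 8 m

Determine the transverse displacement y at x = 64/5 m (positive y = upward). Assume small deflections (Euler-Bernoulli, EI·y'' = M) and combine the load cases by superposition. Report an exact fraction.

y(64/5) = -153709/48828125 m

Load 1 — triangular load w₀=16 kN/m (0→w₀ over full span):
  y_1 = -w₀x²(L-x)²(x+2L)/(120LEI) = -16·(64/5)²·(16-(64/5))²·((64/5)+2·16)/(120·16·200000) = -458752/146484375 m
Load 2 — point force P=3 kN at a=12 m (b=L-a=4):
  y_2 = -Pa²(L-x)²(3bL-(3b+a)(L-x))/(6L³EI)  [x>a] = -3·12²·(16-(64/5))²·(3·4·16-(3·4+12)·(16-(64/5)))/(6·16³·200000) = -81/781250 m
Load 3 — applied couple M₀=6 kN·m at a=16/3 m (b=L-a=32/3):
  y_3 = (R_Ax³/6 - M_Ax²/2 - M₀(x-a)²/2)/EI  [x>a] with R_A=1/2, M_A=0 = ((1/2)·(64/5)³/6 - 0·(64/5)²/2 - 6·((64/5)-(16/3))²/2)/200000 = 44/1171875 m
Load 4 — applied couple M₀=13 kN·m at a=8 m (b=L-a=8):
  y_4 = (R_Ax³/6 - M_Ax²/2 - M₀(x-a)²/2)/EI  [x>a] with R_A=39/32, M_A=13/4 = ((39/32)·(64/5)³/6 - (13/4)·(64/5)²/2 - 13·((64/5)-8)²/2)/200000 = 39/781250 m
Superposition: y = Σ y_i = -153709/48828125 m ≈ -0.003148 m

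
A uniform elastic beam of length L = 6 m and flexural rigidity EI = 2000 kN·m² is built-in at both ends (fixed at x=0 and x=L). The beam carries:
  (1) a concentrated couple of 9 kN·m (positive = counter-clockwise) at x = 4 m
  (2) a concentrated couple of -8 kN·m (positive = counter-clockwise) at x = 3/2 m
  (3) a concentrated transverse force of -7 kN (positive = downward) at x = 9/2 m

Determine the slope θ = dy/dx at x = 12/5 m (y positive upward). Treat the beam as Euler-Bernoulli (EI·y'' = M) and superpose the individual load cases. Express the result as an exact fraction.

θ(12/5) = -117/400000 rad

Load 1 — applied couple M₀=9 kN·m at a=4 m (b=L-a=2):
  θ_1 = (R_Ax²/2 - M_Ax)/EI  [x≤a] with R_A=2, M_A=3 = (2·(12/5)²/2 - 3·(12/5))/2000 = -9/12500 rad
Load 2 — applied couple M₀=-8 kN·m at a=3/2 m (b=L-a=9/2):
  θ_2 = (R_Ax²/2 - M_Ax - M₀(x-a))/EI  [x>a] with R_A=-3/2, M_A=3/2 = ((-3/2)·(12/5)²/2 - (3/2)·(12/5) - (-8)·((12/5)-(3/2)))/2000 = -9/25000 rad
Load 3 — point force P=-7 kN at a=9/2 m (b=L-a=3/2):
  θ_3 = -Pb²x(2aL-(3a+b)x)/(2L³EI)  [x≤a] = -(-7)·(3/2)²·(12/5)·(2·(9/2)·6-(3·(9/2)+(3/2))·(12/5))/(2·6³·2000) = 63/80000 rad
Superposition: θ = Σ θ_i = -117/400000 rad ≈ -0.000293 rad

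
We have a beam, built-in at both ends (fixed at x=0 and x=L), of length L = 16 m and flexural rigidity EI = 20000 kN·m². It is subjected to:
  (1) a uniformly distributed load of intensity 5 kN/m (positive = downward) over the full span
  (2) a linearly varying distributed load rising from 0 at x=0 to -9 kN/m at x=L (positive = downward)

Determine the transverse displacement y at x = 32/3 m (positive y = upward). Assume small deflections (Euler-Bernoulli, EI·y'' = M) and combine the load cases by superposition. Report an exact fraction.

y(32/3) = -1024/759375 m

Load 1 — uniform load w=5 kN/m over full span:
  y_1 = -wx²(L-x)²/(24EI) = -5·(32/3)²·(16-(32/3))²/(24·20000) = -1024/30375 m
Load 2 — triangular load w₀=-9 kN/m (0→w₀ over full span):
  y_2 = -w₀x²(L-x)²(x+2L)/(120LEI) = -(-9)·(32/3)²·(16-(32/3))²·((32/3)+2·16)/(120·16·20000) = 8192/253125 m
Superposition: y = Σ y_i = -1024/759375 m ≈ -0.001348 m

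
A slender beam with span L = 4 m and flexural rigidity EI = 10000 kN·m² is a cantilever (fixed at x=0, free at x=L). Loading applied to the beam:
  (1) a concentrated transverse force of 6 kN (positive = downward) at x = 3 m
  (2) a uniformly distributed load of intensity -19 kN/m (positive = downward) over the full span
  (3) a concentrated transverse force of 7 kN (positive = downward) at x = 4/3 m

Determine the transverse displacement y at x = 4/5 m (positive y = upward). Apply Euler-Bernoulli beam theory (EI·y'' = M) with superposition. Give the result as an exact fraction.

y(4/5) = 1361/390625 m

Load 1 — point force P=6 kN at a=3 m (b=L-a=1):
  y_1 = -Px²(3a-x)/(6EI)  [x≤a] = -6·(4/5)²·(3·3-(4/5))/(6·10000) = -41/78125 m
Load 2 — uniform load w=-19 kN/m over full span:
  y_2 = -wx²(x²-4Lx+6L²)/(24EI) = -(-19)·(4/5)²·((4/5)²-4·4·(4/5)+6·4²)/(24·10000) = 4978/1171875 m
Load 3 — point force P=7 kN at a=4/3 m (b=L-a=8/3):
  y_3 = -Px²(3a-x)/(6EI)  [x≤a] = -7·(4/5)²·(3·(4/3)-(4/5))/(6·10000) = -56/234375 m
Superposition: y = Σ y_i = 1361/390625 m ≈ 0.003484 m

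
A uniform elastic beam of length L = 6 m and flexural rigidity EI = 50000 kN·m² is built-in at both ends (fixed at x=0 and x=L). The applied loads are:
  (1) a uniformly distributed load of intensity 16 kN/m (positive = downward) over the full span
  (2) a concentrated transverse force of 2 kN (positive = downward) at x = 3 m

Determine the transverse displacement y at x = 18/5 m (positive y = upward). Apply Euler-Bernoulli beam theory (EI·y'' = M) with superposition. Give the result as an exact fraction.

Load 1 — uniform load w=16 kN/m over full span:
  y_1 = -wx²(L-x)²/(24EI) = -16·(18/5)²·(6-(18/5))²/(24·50000) = -1944/1953125 m
Load 2 — point force P=2 kN at a=3 m (b=L-a=3):
  y_2 = -Pa²(L-x)²(3bL-(3b+a)(L-x))/(6L³EI)  [x>a] = -2·3²·(6-(18/5))²·(3·3·6-(3·3+3)·(6-(18/5)))/(6·6³·50000) = -63/1562500 m
Superposition: y = Σ y_i = -8091/7812500 m ≈ -0.001036 m

y(18/5) = -8091/7812500 m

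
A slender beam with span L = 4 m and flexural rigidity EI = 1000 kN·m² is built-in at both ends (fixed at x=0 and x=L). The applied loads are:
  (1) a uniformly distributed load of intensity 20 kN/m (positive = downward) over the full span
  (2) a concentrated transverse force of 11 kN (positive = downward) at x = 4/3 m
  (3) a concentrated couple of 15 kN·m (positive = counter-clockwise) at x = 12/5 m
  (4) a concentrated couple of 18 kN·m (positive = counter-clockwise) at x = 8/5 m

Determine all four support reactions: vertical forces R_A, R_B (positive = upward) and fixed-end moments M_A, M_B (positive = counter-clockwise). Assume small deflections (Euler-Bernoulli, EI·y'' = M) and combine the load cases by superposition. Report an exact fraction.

Load 1 — uniform load w=20 kN/m over full span:
  R_A = wL/2 = 20·4/2 = 40 kN
  M_A = wL²/12 = 20·4²/12 = 80/3 kN·m
  R_B = wL/2 = 20·4/2 = 40 kN
  M_B = -wL²/12 = -20·4²/12 = -80/3 kN·m
Load 2 — point force P=11 kN at a=4/3 m (b=L-a=8/3):
  R_A = Pb²(3a+b)/L³ = 11·(8/3)²·(3·(4/3)+(8/3))/4³ = 220/27 kN
  M_A = Pab²/L² = 11·(4/3)·(8/3)²/4² = 176/27 kN·m
  R_B = Pa²(a+3b)/L³ = 11·(4/3)²·((4/3)+3·(8/3))/4³ = 77/27 kN
  M_B = -Pa²b/L² = -11·(4/3)²·(8/3)/4² = -88/27 kN·m
Load 3 — applied couple M₀=15 kN·m at a=12/5 m (b=L-a=8/5):
  R_A = 6M₀ab/L³ = 6·15·(12/5)·(8/5)/4³ = 27/5 kN
  M_A = M₀b(2a-b)/L² = 15·(8/5)·(2·(12/5)-(8/5))/4² = 24/5 kN·m
  R_B = -6M₀ab/L³ = -6·15·(12/5)·(8/5)/4³ = -27/5 kN
  M_B = M₀a(2b-a)/L² = 15·(12/5)·(2·(8/5)-(12/5))/4² = 9/5 kN·m
Load 4 — applied couple M₀=18 kN·m at a=8/5 m (b=L-a=12/5):
  R_A = 6M₀ab/L³ = 6·18·(8/5)·(12/5)/4³ = 162/25 kN
  M_A = M₀b(2a-b)/L² = 18·(12/5)·(2·(8/5)-(12/5))/4² = 54/25 kN·m
  R_B = -6M₀ab/L³ = -6·18·(8/5)·(12/5)/4³ = -162/25 kN
  M_B = M₀a(2b-a)/L² = 18·(8/5)·(2·(12/5)-(8/5))/4² = 144/25 kN·m
Superposition: R_A = 40519/675 kN, M_A = 27098/675 kN·m, R_B = 20906/675 kN, M_B = -15097/675 kN·m

R_A = 40519/675 kN, M_A = 27098/675 kN·m, R_B = 20906/675 kN, M_B = -15097/675 kN·m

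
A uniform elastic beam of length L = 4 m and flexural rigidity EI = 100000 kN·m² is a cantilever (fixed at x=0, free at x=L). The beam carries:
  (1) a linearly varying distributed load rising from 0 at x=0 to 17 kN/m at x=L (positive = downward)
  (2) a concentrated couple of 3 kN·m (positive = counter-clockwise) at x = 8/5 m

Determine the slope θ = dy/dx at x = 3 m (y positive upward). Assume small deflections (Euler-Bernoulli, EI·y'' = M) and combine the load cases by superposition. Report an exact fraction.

Load 1 — triangular load w₀=17 kN/m (0→w₀ over full span):
  θ_1 = (w₀Lx²/4-w₀L²x/3-w₀x⁴/(24L))/EI = (17·4·3²/4-17·4²·3/3-17·3⁴/(24·4))/100000 = -4267/3200000 rad
Load 2 — applied couple M₀=3 kN·m at a=8/5 m (b=L-a=12/5):
  θ_2 = M₀a/EI  [x>a] = 3·(8/5)/100000 = 3/62500 rad
Superposition: θ = Σ θ_i = -20567/16000000 rad ≈ -0.001285 rad

θ(3) = -20567/16000000 rad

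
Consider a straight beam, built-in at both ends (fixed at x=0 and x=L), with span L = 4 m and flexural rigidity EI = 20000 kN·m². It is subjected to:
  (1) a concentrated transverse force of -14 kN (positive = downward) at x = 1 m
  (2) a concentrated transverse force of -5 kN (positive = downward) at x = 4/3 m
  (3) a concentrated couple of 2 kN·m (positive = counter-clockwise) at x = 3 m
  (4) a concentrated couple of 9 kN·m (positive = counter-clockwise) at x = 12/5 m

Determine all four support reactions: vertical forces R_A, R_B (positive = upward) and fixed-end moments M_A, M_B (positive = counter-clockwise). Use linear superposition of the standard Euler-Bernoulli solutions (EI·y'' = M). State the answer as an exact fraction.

R_A = -31627/2700 kN, M_A = -19799/2700 kN·m, R_B = -19673/2700 kN, M_B = 12991/2700 kN·m

Load 1 — point force P=-14 kN at a=1 m (b=L-a=3):
  R_A = Pb²(3a+b)/L³ = (-14)·3²·(3·1+3)/4³ = -189/16 kN
  M_A = Pab²/L² = (-14)·1·3²/4² = -63/8 kN·m
  R_B = Pa²(a+3b)/L³ = (-14)·1²·(1+3·3)/4³ = -35/16 kN
  M_B = -Pa²b/L² = -(-14)·1²·3/4² = 21/8 kN·m
Load 2 — point force P=-5 kN at a=4/3 m (b=L-a=8/3):
  R_A = Pb²(3a+b)/L³ = (-5)·(8/3)²·(3·(4/3)+(8/3))/4³ = -100/27 kN
  M_A = Pab²/L² = (-5)·(4/3)·(8/3)²/4² = -80/27 kN·m
  R_B = Pa²(a+3b)/L³ = (-5)·(4/3)²·((4/3)+3·(8/3))/4³ = -35/27 kN
  M_B = -Pa²b/L² = -(-5)·(4/3)²·(8/3)/4² = 40/27 kN·m
Load 3 — applied couple M₀=2 kN·m at a=3 m (b=L-a=1):
  R_A = 6M₀ab/L³ = 6·2·3·1/4³ = 9/16 kN
  M_A = M₀b(2a-b)/L² = 2·1·(2·3-1)/4² = 5/8 kN·m
  R_B = -6M₀ab/L³ = -6·2·3·1/4³ = -9/16 kN
  M_B = M₀a(2b-a)/L² = 2·3·(2·1-3)/4² = -3/8 kN·m
Load 4 — applied couple M₀=9 kN·m at a=12/5 m (b=L-a=8/5):
  R_A = 6M₀ab/L³ = 6·9·(12/5)·(8/5)/4³ = 81/25 kN
  M_A = M₀b(2a-b)/L² = 9·(8/5)·(2·(12/5)-(8/5))/4² = 72/25 kN·m
  R_B = -6M₀ab/L³ = -6·9·(12/5)·(8/5)/4³ = -81/25 kN
  M_B = M₀a(2b-a)/L² = 9·(12/5)·(2·(8/5)-(12/5))/4² = 27/25 kN·m
Superposition: R_A = -31627/2700 kN, M_A = -19799/2700 kN·m, R_B = -19673/2700 kN, M_B = 12991/2700 kN·m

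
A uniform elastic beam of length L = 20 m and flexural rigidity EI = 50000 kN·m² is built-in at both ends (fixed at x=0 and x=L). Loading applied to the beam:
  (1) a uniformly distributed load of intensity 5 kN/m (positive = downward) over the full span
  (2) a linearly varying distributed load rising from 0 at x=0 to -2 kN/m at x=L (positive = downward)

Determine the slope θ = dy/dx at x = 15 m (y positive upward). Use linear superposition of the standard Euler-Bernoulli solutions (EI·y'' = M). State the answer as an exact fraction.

Load 1 — uniform load w=5 kN/m over full span:
  θ_1 = -wx(L-x)(L-2x)/(12EI) = -5·15·(20-15)·(20-2·15)/(12·50000) = 1/160 rad
Load 2 — triangular load w₀=-2 kN/m (0→w₀ over full span):
  θ_2 = -w₀(2x(L-x)(L-2x)(x+2L)+x²(L-x)²)/(120LEI) = -(-2)·(2·15·(20-15)·(20-2·15)·(15+2·20)+15²·(20-15)²)/(120·20·50000) = -41/32000 rad
Superposition: θ = Σ θ_i = 159/32000 rad ≈ 0.004969 rad

θ(15) = 159/32000 rad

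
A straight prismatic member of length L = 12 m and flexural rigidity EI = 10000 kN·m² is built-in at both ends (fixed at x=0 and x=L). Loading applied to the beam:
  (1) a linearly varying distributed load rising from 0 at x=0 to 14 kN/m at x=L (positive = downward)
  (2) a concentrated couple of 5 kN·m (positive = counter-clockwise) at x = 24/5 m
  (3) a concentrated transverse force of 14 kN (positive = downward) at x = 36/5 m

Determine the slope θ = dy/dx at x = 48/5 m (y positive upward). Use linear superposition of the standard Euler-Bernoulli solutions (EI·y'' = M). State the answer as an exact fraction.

θ(48/5) = 51969/3906250 rad

Load 1 — triangular load w₀=14 kN/m (0→w₀ over full span):
  θ_1 = -w₀(2x(L-x)(L-2x)(x+2L)+x²(L-x)²)/(120LEI) = -14·(2·(48/5)·(12-(48/5))·(12-2·(48/5))·((48/5)+2·12)+(48/5)²·(12-(48/5))²)/(120·12·10000) = 4032/390625 rad
Load 2 — applied couple M₀=5 kN·m at a=24/5 m (b=L-a=36/5):
  θ_2 = (R_Ax²/2 - M_Ax - M₀(x-a))/EI  [x>a] with R_A=3/5, M_A=3/5 = ((3/5)·(48/5)²/2 - (3/5)·(48/5) - 5·((48/5)-(24/5)))/10000 = -33/156250 rad
Load 3 — point force P=14 kN at a=36/5 m (b=L-a=24/5):
  θ_3 = Pa²(L-x)(2bL-(3b+a)(L-x))/(2L³EI)  [x>a] = 14·(36/5)²·(12-(48/5))·(2·(24/5)·12-(3·(24/5)+(36/5))·(12-(48/5)))/(2·12³·10000) = 6237/1953125 rad
Superposition: θ = Σ θ_i = 51969/3906250 rad ≈ 0.013304 rad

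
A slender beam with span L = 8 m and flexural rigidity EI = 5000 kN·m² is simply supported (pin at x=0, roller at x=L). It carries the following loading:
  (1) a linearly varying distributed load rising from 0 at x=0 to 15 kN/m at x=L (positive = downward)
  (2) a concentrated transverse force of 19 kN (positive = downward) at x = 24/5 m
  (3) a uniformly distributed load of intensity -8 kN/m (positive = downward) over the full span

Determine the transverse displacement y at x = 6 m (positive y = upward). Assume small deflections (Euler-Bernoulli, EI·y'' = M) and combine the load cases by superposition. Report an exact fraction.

Load 1 — triangular load w₀=15 kN/m (0→w₀ over full span):
  y_1 = -w₀x(7L⁴-10L²x²+3x⁴)/(360LEI) = -15·6·(7·8⁴-10·8²·6²+3·6⁴)/(360·8·5000) = -119/2000 m
Load 2 — point force P=19 kN at a=24/5 m (b=L-a=16/5):
  y_2 = -Pa(L-x)(2Lx-a²-x²)/(6LEI)  [x>a] = -19·(24/5)·(8-6)·(2·8·6-(24/5)²-6²)/(6·8·5000) = -4389/156250 m
Load 3 — uniform load w=-8 kN/m over full span:
  y_3 = -wx(L³-2Lx²+x³)/(24EI) = -(-8)·6·(8³-2·8·6²+6³)/(24·5000) = 38/625 m
Superposition: y = Σ y_i = -33487/1250000 m ≈ -0.026790 m

y(6) = -33487/1250000 m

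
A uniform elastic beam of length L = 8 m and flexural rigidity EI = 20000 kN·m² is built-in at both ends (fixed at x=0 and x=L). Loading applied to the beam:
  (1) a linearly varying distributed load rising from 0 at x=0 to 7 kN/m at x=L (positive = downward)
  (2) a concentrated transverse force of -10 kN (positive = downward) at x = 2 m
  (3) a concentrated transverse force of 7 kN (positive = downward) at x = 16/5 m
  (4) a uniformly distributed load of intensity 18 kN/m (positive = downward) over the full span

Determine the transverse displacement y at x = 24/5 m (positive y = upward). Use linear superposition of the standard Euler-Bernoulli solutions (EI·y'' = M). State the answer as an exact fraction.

y(24/5) = -105533/9765625 m

Load 1 — triangular load w₀=7 kN/m (0→w₀ over full span):
  y_1 = -w₀x²(L-x)²(x+2L)/(120LEI) = -7·(24/5)²·(8-(24/5))²·((24/5)+2·8)/(120·8·20000) = -17472/9765625 m
Load 2 — point force P=-10 kN at a=2 m (b=L-a=6):
  y_2 = -Pa²(L-x)²(3bL-(3b+a)(L-x))/(6L³EI)  [x>a] = -(-10)·2²·(8-(24/5))²·(3·6·8-(3·6+2)·(8-(24/5)))/(6·8³·20000) = 1/1875 m
Load 3 — point force P=7 kN at a=16/5 m (b=L-a=24/5):
  y_3 = -Pa²(L-x)²(3bL-(3b+a)(L-x))/(6L³EI)  [x>a] = -7·(16/5)²·(8-(24/5))²·(3·(24/5)·8-(3·(24/5)+(16/5))·(8-(24/5)))/(6·8³·20000) = -20608/29296875 m
Load 4 — uniform load w=18 kN/m over full span:
  y_4 = -wx²(L-x)²/(24EI) = -18·(24/5)²·(8-(24/5))²/(24·20000) = -3456/390625 m
Superposition: y = Σ y_i = -105533/9765625 m ≈ -0.010807 m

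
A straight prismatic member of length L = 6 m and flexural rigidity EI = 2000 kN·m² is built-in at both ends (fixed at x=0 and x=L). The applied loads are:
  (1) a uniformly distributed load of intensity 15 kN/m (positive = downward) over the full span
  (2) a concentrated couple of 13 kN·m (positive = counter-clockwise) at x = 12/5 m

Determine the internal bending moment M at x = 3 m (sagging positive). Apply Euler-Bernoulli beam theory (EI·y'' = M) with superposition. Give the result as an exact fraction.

M(3) = 173/10 kN·m

Load 1 — uniform load w=15 kN/m over full span:
  M_1 = wLx/2 - wL²/12 - wx²/2 = 15·6·3/2 - 15·6²/12 - 15·3²/2 = 45/2 kN·m
Load 2 — applied couple M₀=13 kN·m at a=12/5 m (b=L-a=18/5):
  M_2 = R_Ax - M_A - M₀  [x>a] with R_A=78/25, M_A=39/25 = (78/25)·3 - (39/25) - 13 = -26/5 kN·m
Superposition: M = Σ M_i = 173/10 kN·m ≈ 17.300000 kN·m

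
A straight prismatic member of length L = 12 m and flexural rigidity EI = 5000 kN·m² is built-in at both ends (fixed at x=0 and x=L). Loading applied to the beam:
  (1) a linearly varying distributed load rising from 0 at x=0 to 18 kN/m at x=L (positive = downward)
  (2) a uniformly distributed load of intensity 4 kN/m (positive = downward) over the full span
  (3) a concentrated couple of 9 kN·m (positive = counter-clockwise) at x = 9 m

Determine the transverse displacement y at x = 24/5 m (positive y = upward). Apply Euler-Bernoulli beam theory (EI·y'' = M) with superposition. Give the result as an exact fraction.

y(24/5) = -5046057/39062500 m

Load 1 — triangular load w₀=18 kN/m (0→w₀ over full span):
  y_1 = -w₀x²(L-x)²(x+2L)/(120LEI) = -18·(24/5)²·(12-(24/5))²·((24/5)+2·12)/(120·12·5000) = -839808/9765625 m
Load 2 — uniform load w=4 kN/m over full span:
  y_2 = -wx²(L-x)²/(24EI) = -4·(24/5)²·(12-(24/5))²/(24·5000) = -15552/390625 m
Load 3 — applied couple M₀=9 kN·m at a=9 m (b=L-a=3):
  y_3 = (R_Ax³/6 - M_Ax²/2)/EI  [x≤a] with R_A=27/32, M_A=45/16 = ((27/32)·(24/5)³/6 - (45/16)·(24/5)²/2)/5000 = -1053/312500 m
Superposition: y = Σ y_i = -5046057/39062500 m ≈ -0.129179 m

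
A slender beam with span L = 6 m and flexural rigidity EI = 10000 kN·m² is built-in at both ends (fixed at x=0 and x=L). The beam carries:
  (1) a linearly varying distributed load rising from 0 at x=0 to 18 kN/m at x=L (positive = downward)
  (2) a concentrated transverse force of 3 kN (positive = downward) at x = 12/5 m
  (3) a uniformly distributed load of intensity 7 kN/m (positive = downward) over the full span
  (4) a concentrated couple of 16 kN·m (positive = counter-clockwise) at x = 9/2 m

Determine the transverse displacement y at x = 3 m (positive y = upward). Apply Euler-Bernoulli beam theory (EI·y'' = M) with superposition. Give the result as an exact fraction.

Load 1 — triangular load w₀=18 kN/m (0→w₀ over full span):
  y_1 = -w₀x²(L-x)²(x+2L)/(120LEI) = -18·3²·(6-3)²·(3+2·6)/(120·6·10000) = -243/80000 m
Load 2 — point force P=3 kN at a=12/5 m (b=L-a=18/5):
  y_2 = -Pa²(L-x)²(3bL-(3b+a)(L-x))/(6L³EI)  [x>a] = -3·(12/5)²·(6-3)²·(3·(18/5)·6-(3·(18/5)+(12/5))·(6-3))/(6·6³·10000) = -189/625000 m
Load 3 — uniform load w=7 kN/m over full span:
  y_3 = -wx²(L-x)²/(24EI) = -7·3²·(6-3)²/(24·10000) = -189/80000 m
Load 4 — applied couple M₀=16 kN·m at a=9/2 m (b=L-a=3/2):
  y_4 = (R_Ax³/6 - M_Ax²/2)/EI  [x≤a] with R_A=3, M_A=5 = (3·3³/6 - 5·3²/2)/10000 = -9/10000 m
Superposition: y = Σ y_i = -8253/1250000 m ≈ -0.006602 m

y(3) = -8253/1250000 m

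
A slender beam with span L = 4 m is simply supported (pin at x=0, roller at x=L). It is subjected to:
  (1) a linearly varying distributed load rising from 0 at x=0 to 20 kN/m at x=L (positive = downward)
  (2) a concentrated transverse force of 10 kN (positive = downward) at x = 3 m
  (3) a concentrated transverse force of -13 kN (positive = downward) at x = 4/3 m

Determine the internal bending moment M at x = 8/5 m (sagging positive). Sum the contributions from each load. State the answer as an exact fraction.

Load 1 — triangular load w₀=20 kN/m (0→w₀ over full span):
  M_1 = w₀Lx/6 - w₀x³/(6L) = 20·4·(8/5)/6 - 20·(8/5)³/(6·4) = 448/25 kN·m
Load 2 — point force P=10 kN at a=3 m (b=L-a=1):
  M_2 = Pbx/L  [x≤a] = 10·1·(8/5)/4 = 4 kN·m
Load 3 — point force P=-13 kN at a=4/3 m (b=L-a=8/3):
  M_3 = Pa(L-x)/L  [x>a] = (-13)·(4/3)·(4-(8/5))/4 = -52/5 kN·m
Superposition: M = Σ M_i = 288/25 kN·m ≈ 11.520000 kN·m

M(8/5) = 288/25 kN·m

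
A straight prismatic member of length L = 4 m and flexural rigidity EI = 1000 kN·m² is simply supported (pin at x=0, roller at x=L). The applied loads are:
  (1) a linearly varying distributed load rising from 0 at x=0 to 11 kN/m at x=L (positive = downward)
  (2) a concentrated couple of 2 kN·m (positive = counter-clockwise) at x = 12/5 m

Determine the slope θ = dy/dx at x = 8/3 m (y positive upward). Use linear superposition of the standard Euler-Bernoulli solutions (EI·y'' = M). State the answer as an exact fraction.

Load 1 — triangular load w₀=11 kN/m (0→w₀ over full span):
  θ_1 = -w₀(7L⁴-30L²x²+15x⁴)/(360LEI) = -11·(7·4⁴-30·4²·(8/3)²+15·(8/3)⁴)/(360·4·1000) = 1001/151875 rad
Load 2 — applied couple M₀=2 kN·m at a=12/5 m (b=L-a=8/5):
  θ_2 = (M₀x²/(2L)-M₀(x-a)+C₁)/EI  [x>a] with C₁=M₀(3b²-L²)/(6L)=-52/75 = (2·(8/3)²/(2·4)-2·((8/3)-(12/5))+(-52/75))/1000 = 31/56250 rad
Superposition: θ = Σ θ_i = 10847/1518750 rad ≈ 0.007142 rad

θ(8/3) = 10847/1518750 rad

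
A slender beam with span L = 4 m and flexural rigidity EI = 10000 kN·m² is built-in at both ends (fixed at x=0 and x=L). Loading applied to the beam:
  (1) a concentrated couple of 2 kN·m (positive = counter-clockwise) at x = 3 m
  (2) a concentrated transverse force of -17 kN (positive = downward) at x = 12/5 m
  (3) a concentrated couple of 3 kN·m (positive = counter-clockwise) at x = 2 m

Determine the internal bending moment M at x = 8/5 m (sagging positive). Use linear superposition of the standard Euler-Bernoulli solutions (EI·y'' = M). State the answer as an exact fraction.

Load 1 — applied couple M₀=2 kN·m at a=3 m (b=L-a=1):
  M_1 = R_Ax - M_A  [x≤a] with R_A=9/16, M_A=5/8 = (9/16)·(8/5) - (5/8) = 11/40 kN·m
Load 2 — point force P=-17 kN at a=12/5 m (b=L-a=8/5):
  M_2 = Pb²(3a+b)x/L³ - Pab²/L²  [x≤a] = (-17)·(8/5)²·(3·(12/5)+(8/5))·(8/5)/4³ - (-17)·(12/5)·(8/5)²/4² = -1904/625 kN·m
Load 3 — applied couple M₀=3 kN·m at a=2 m (b=L-a=2):
  M_3 = R_Ax - M_A  [x≤a] with R_A=9/8, M_A=3/4 = (9/8)·(8/5) - (3/4) = 21/20 kN·m
Superposition: M = Σ M_i = -8607/5000 kN·m ≈ -1.721400 kN·m

M(8/5) = -8607/5000 kN·m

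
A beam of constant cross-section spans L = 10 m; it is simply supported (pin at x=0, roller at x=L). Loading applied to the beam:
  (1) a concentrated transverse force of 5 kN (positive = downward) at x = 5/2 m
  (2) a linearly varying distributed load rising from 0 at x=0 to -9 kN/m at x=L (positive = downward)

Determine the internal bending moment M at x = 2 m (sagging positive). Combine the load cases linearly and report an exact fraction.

Load 1 — point force P=5 kN at a=5/2 m (b=L-a=15/2):
  M_1 = Pbx/L  [x≤a] = 5·(15/2)·2/10 = 15/2 kN·m
Load 2 — triangular load w₀=-9 kN/m (0→w₀ over full span):
  M_2 = w₀Lx/6 - w₀x³/(6L) = (-9)·10·2/6 - (-9)·2³/(6·10) = -144/5 kN·m
Superposition: M = Σ M_i = -213/10 kN·m ≈ -21.300000 kN·m

M(2) = -213/10 kN·m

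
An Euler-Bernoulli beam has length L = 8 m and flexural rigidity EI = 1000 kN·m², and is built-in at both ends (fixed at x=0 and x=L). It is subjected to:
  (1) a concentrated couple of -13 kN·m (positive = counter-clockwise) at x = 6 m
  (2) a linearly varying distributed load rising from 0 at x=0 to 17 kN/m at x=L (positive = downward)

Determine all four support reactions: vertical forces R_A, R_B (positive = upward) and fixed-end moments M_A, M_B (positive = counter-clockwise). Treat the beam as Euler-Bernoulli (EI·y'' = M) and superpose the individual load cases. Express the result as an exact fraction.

Load 1 — applied couple M₀=-13 kN·m at a=6 m (b=L-a=2):
  R_A = 6M₀ab/L³ = 6·(-13)·6·2/8³ = -117/64 kN
  M_A = M₀b(2a-b)/L² = (-13)·2·(2·6-2)/8² = -65/16 kN·m
  R_B = -6M₀ab/L³ = -6·(-13)·6·2/8³ = 117/64 kN
  M_B = M₀a(2b-a)/L² = (-13)·6·(2·2-6)/8² = 39/16 kN·m
Load 2 — triangular load w₀=17 kN/m (0→w₀ over full span):
  R_A = 3w₀L/20 = 3·17·8/20 = 102/5 kN
  M_A = w₀L²/30 = 17·8²/30 = 544/15 kN·m
  R_B = 7w₀L/20 = 7·17·8/20 = 238/5 kN
  M_B = -w₀L²/20 = -17·8²/20 = -272/5 kN·m
Superposition: R_A = 5943/320 kN, M_A = 7729/240 kN·m, R_B = 15817/320 kN, M_B = -4157/80 kN·m

R_A = 5943/320 kN, M_A = 7729/240 kN·m, R_B = 15817/320 kN, M_B = -4157/80 kN·m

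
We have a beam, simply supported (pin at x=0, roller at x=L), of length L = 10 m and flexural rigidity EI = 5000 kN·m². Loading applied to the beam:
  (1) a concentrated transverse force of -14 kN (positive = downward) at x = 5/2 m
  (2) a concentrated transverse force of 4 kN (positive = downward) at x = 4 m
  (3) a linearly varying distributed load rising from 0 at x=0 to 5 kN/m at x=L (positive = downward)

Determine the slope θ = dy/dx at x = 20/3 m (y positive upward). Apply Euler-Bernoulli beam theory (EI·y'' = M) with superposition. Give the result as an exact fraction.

θ(20/3) = 487531/97200000 rad

Load 1 — point force P=-14 kN at a=5/2 m (b=L-a=15/2):
  θ_1 = -Pa(2L²-6Lx+3x²+a²)/(6LEI)  [x>a] = -(-14)·(5/2)·(2·10²-6·10·(20/3)+3·(20/3)²+(5/2)²)/(6·10·5000) = -203/28800 rad
Load 2 — point force P=4 kN at a=4 m (b=L-a=6):
  θ_2 = -Pa(2L²-6Lx+3x²+a²)/(6LEI)  [x>a] = -4·4·(2·10²-6·10·(20/3)+3·(20/3)²+4²)/(6·10·5000) = 76/28125 rad
Load 3 — triangular load w₀=5 kN/m (0→w₀ over full span):
  θ_3 = -w₀(7L⁴-30L²x²+15x⁴)/(360LEI) = -5·(7·10⁴-30·10²·(20/3)²+15·(20/3)⁴)/(360·10·5000) = 91/9720 rad
Superposition: θ = Σ θ_i = 487531/97200000 rad ≈ 0.005016 rad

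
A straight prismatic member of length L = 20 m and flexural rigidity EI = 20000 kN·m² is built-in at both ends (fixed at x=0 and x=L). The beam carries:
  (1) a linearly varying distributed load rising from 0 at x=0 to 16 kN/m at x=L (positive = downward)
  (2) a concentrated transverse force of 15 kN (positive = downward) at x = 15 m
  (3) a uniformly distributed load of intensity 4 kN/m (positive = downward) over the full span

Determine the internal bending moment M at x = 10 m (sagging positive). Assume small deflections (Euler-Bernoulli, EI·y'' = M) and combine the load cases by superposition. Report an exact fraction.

Load 1 — triangular load w₀=16 kN/m (0→w₀ over full span):
  M_1 = 3w₀Lx/20 - w₀L²/30 - w₀x³/(6L) = 3·16·20·10/20 - 16·20²/30 - 16·10³/(6·20) = 400/3 kN·m
Load 2 — point force P=15 kN at a=15 m (b=L-a=5):
  M_2 = Pb²(3a+b)x/L³ - Pab²/L²  [x≤a] = 15·5²·(3·15+5)·10/20³ - 15·15·5²/20² = 75/8 kN·m
Load 3 — uniform load w=4 kN/m over full span:
  M_3 = wLx/2 - wL²/12 - wx²/2 = 4·20·10/2 - 4·20²/12 - 4·10²/2 = 200/3 kN·m
Superposition: M = Σ M_i = 1675/8 kN·m ≈ 209.375000 kN·m

M(10) = 1675/8 kN·m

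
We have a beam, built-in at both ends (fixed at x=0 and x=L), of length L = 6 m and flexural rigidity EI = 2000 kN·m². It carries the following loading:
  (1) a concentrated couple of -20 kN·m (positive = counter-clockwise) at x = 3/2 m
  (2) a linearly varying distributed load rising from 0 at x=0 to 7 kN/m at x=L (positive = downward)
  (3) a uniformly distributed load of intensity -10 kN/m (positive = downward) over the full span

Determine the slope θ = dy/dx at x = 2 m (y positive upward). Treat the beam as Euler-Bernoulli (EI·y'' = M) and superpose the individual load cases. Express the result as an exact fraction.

θ(2) = 151/90000 rad

Load 1 — applied couple M₀=-20 kN·m at a=3/2 m (b=L-a=9/2):
  θ_1 = (R_Ax²/2 - M_Ax - M₀(x-a))/EI  [x>a] with R_A=-15/4, M_A=15/4 = ((-15/4)·2²/2 - (15/4)·2 - (-20)·(2-(3/2)))/2000 = -1/400 rad
Load 2 — triangular load w₀=7 kN/m (0→w₀ over full span):
  θ_2 = -w₀(2x(L-x)(L-2x)(x+2L)+x²(L-x)²)/(120LEI) = -7·(2·2·(6-2)·(6-2·2)·(2+2·6)+2²·(6-2)²)/(120·6·2000) = -14/5625 rad
Load 3 — uniform load w=-10 kN/m over full span:
  θ_3 = -wx(L-x)(L-2x)/(12EI) = -(-10)·2·(6-2)·(6-2·2)/(12·2000) = 1/150 rad
Superposition: θ = Σ θ_i = 151/90000 rad ≈ 0.001678 rad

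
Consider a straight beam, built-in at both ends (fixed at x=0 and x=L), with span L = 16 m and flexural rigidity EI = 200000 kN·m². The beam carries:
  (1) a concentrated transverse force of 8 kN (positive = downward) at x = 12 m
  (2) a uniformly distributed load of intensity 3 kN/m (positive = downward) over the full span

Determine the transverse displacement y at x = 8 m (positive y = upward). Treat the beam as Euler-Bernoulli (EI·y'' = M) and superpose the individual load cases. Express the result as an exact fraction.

Load 1 — point force P=8 kN at a=12 m (b=L-a=4):
  y_1 = -Pb²x²(3aL-(3a+b)x)/(6L³EI)  [x≤a] = -8·4²·8²·(3·12·16-(3·12+4)·8)/(6·16³·200000) = -4/9375 m
Load 2 — uniform load w=3 kN/m over full span:
  y_2 = -wx²(L-x)²/(24EI) = -3·8²·(16-8)²/(24·200000) = -8/3125 m
Superposition: y = Σ y_i = -28/9375 m ≈ -0.002987 m

y(8) = -28/9375 m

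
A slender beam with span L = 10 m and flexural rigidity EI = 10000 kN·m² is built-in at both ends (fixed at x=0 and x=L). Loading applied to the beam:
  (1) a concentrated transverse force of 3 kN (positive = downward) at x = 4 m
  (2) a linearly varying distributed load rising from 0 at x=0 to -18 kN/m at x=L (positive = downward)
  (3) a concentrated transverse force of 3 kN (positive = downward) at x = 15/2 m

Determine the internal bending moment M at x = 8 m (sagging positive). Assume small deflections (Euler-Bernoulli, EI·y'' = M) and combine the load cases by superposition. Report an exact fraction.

M(8) = -9297/4000 kN·m

Load 1 — point force P=3 kN at a=4 m (b=L-a=6):
  M_1 = Pa²(a+3b)(L-x)/L³ - Pa²b/L²  [x>a] = 3·4²·(4+3·6)·(10-8)/10³ - 3·4²·6/10² = -96/125 kN·m
Load 2 — triangular load w₀=-18 kN/m (0→w₀ over full span):
  M_2 = 3w₀Lx/20 - w₀L²/30 - w₀x³/(6L) = 3·(-18)·10·8/20 - (-18)·10²/30 - (-18)·8³/(6·10) = -12/5 kN·m
Load 3 — point force P=3 kN at a=15/2 m (b=L-a=5/2):
  M_3 = Pa²(a+3b)(L-x)/L³ - Pa²b/L²  [x>a] = 3·(15/2)²·((15/2)+3·(5/2))·(10-8)/10³ - 3·(15/2)²·(5/2)/10² = 27/32 kN·m
Superposition: M = Σ M_i = -9297/4000 kN·m ≈ -2.324250 kN·m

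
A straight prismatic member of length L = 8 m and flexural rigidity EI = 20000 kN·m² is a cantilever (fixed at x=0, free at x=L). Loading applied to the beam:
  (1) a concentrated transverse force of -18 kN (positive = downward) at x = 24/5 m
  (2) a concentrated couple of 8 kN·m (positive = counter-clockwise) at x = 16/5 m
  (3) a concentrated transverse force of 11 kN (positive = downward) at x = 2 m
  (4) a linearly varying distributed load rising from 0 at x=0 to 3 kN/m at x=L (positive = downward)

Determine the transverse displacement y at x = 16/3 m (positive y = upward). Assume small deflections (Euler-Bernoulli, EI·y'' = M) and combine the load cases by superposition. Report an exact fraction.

y(16/3) = 1114391/151875000 m

Load 1 — point force P=-18 kN at a=24/5 m (b=L-a=16/5):
  y_1 = -Pa²(3x-a)/(6EI)  [x>a] = -(-18)·(24/5)²·(3·(16/3)-(24/5))/(6·20000) = 3024/78125 m
Load 2 — applied couple M₀=8 kN·m at a=16/5 m (b=L-a=24/5):
  y_2 = M₀a(2x-a)/(2EI)  [x>a] = 8·(16/5)·(2·(16/3)-(16/5))/(2·20000) = 224/46875 m
Load 3 — point force P=11 kN at a=2 m (b=L-a=6):
  y_3 = -Pa²(3x-a)/(6EI)  [x>a] = -11·2²·(3·(16/3)-2)/(6·20000) = -77/15000 m
Load 4 — triangular load w₀=3 kN/m (0→w₀ over full span):
  y_4 = (w₀Lx³/12-w₀L²x²/6-w₀x⁵/(120L))/EI = (3·8·(16/3)³/12-3·8²·(16/3)²/6-3·(16/3)⁵/(120·8))/20000 = -23552/759375 m
Superposition: y = Σ y_i = 1114391/151875000 m ≈ 0.007338 m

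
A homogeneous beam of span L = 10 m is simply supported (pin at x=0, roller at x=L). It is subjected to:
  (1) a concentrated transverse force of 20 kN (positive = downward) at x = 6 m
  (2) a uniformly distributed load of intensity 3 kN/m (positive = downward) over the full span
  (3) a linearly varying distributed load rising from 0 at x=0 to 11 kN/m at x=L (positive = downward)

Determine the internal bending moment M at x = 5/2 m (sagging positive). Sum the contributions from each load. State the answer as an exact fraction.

M(5/2) = 2915/32 kN·m

Load 1 — point force P=20 kN at a=6 m (b=L-a=4):
  M_1 = Pbx/L  [x≤a] = 20·4·(5/2)/10 = 20 kN·m
Load 2 — uniform load w=3 kN/m over full span:
  M_2 = wx(L-x)/2 = 3·(5/2)·(10-(5/2))/2 = 225/8 kN·m
Load 3 — triangular load w₀=11 kN/m (0→w₀ over full span):
  M_3 = w₀Lx/6 - w₀x³/(6L) = 11·10·(5/2)/6 - 11·(5/2)³/(6·10) = 1375/32 kN·m
Superposition: M = Σ M_i = 2915/32 kN·m ≈ 91.093750 kN·m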